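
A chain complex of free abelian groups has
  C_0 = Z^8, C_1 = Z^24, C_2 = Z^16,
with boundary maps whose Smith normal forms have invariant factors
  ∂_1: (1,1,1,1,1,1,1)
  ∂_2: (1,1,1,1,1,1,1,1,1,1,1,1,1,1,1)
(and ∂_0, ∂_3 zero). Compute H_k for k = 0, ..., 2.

H_0: b_0 = 8 − 0 − 7 = 1; torsion from ∂_1 factors > 1: none. So H_0 = Z.
H_1: b_1 = 24 − 7 − 15 = 2; torsion from ∂_2 factors > 1: none. So H_1 = Z^2.
H_2: b_2 = 16 − 15 − 0 = 1; torsion from ∂_3 factors > 1: none. So H_2 = Z.

H_0 = Z,  H_1 = Z^2,  H_2 = Z.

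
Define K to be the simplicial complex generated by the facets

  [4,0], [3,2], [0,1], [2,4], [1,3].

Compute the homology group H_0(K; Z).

K has 5 vertices, 5 edges.
rank ∂_0 = 0, rank ∂_1 = 4 ⇒ b_0 = 5 − 0 − 4 = 1; all invariant factors of ∂_1 are 1 so no torsion. So H_0 ≅ Z.

H_0 ≅ Z.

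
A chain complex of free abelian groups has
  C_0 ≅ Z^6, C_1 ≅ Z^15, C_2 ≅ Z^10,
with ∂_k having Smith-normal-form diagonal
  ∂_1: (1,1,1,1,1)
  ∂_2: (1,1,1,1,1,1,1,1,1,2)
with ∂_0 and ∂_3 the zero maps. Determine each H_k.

H_0: b_0 = 6 − 0 − 5 = 1; torsion from ∂_1 factors > 1: none. So H_0 ≅ Z.
H_1: b_1 = 15 − 5 − 10 = 0; torsion from ∂_2 factors > 1: [2]. So H_1 ≅ Z/2.
H_2: b_2 = 10 − 10 − 0 = 0; torsion from ∂_3 factors > 1: none. So H_2 ≅ 0.

H_0 ≅ Z,  H_1 ≅ Z/2,  H_2 = 0.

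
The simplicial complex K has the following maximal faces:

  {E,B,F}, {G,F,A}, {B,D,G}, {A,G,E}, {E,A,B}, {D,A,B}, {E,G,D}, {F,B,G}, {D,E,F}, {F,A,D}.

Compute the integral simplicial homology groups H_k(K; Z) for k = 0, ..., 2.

K has 6 vertices, 15 edges, 10 triangles.
rank ∂_0 = 0, rank ∂_1 = 5 ⇒ b_0 = 6 − 0 − 5 = 1; all invariant factors of ∂_1 are 1 so no torsion. So H_0 ≅ Z.
rank ∂_1 = 5, rank ∂_2 = 10 ⇒ b_1 = 15 − 5 − 10 = 0; ∂_2 has invariant factor(s) [2] giving torsion. So H_1 ≅ Z_2.
rank ∂_2 = 10, rank ∂_3 = 0 ⇒ b_2 = 10 − 10 − 0 = 0. So H_2 ≅ 0.

H_0 ≅ Z,  H_1 ≅ Z_2,  H_2 = 0.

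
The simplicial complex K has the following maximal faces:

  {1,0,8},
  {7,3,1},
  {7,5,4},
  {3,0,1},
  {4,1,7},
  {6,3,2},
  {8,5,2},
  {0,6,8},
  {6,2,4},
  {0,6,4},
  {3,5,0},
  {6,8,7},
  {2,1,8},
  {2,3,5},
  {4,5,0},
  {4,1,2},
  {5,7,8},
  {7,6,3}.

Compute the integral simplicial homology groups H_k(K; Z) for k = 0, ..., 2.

H_0 ≅ Z,  H_1 ≅ Z^2,  H_2 ≅ Z.

Fix the vertex order 0 < 1 < 2 < 3 < 4 < 5 < 6 < 7 < 8 and write every simplex with vertices in increasing order. Then dim K = 2 and the simplices of K are:

  0-simplices (9): [0], [1], [2], [3], [4], [5], [6], [7], [8]
  1-simplices (27): (27 of them)
  2-simplices (18): [0,1,3], [0,1,8], [0,3,5], [0,4,5], [0,4,6], [0,6,8], [1,2,4], [1,2,8], [1,3,7], [1,4,7], [2,3,5], [2,3,6], [2,4,6], [2,5,8], [3,6,7], [4,5,7], [5,7,8], [6,7,8]

giving chain groups C_0 ≅ Z^9, C_1 ≅ Z^27, C_2 ≅ Z^18.

The boundary map ∂_1: C_1 → C_0 sends each edge [p,q] (with p < q) to q − p. For instance
  ∂[0,1] = [1] − [0].
As a 9×27 matrix over Z this has rank 8, with invariant factors (1,1,1,1,1,1,1,1).

The boundary map ∂_2: C_2 → C_1 sends each 2-simplex [p,q,r] to [q,r] − [p,r] + [p,q]. For instance
  ∂[2,3,5] = [3,5] − [2,5] + [2,3],
  ∂[2,4,6] = [4,6] − [2,6] + [2,4].
The 27×18 boundary matrix has rank 17 and Smith normal form diag(1,1,1,1,1,1,1,1,1,1,1,1,1,1,1,1,1).

From H_k ≅ ker(∂_k) / im(∂_{k+1}) we obtain:

  H_0: rank C_0 − rank ∂_1 = 9 − 8 = 1, and the invariant factors of ∂_1 are all 1, so H_0 ≅ Z.
  H_1: rank ker ∂_1 − rank ∂_2 = (27 − 8) − 17 = 2, and the invariant factors of ∂_2 are all 1, so H_1 ≅ Z^2.
  H_2: rank ker ∂_2 − rank ∂_3 = (18 − 17) − 0 = 1, and there is no ∂_3, so H_2 ≅ Z.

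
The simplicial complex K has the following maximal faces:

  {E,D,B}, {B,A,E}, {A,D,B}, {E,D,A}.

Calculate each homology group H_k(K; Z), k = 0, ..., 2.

Fix the vertex order A < B < D < E and write every simplex with vertices in increasing order. Then dim K = 2 and the simplices of K are:

  0-simplices (4): A, B, D, E
  1-simplices (6): AB, AD, AE, BD, BE, DE
  2-simplices (4): ABD, ABE, ADE, BDE

so the chain groups are C_0 ≅ Z^4, C_1 ≅ Z^6, C_2 ≅ Z^4.

∂_1: C_1 → C_0 maps an edge to its endpoints' difference, ∂[p,q] = q − p.
The 4×6 boundary matrix has rank 3 and Smith normal form diag(1,1,1).

∂_2: C_2 → C_1 acts by ∂[p,q,r] = [q,r] − [p,r] + [p,q]. For instance
  ∂ABE = BE − AE + AB,
  ∂ABD = BD − AD + AB.
As a 6×4 matrix over Z this has rank 3, with invariant factors (1,1,1).

From H_k ≅ ker(∂_k) / im(∂_{k+1}) we obtain:

  H_0: rank C_0 − rank ∂_1 = 4 − 3 = 1, and the invariant factors of ∂_1 are all 1, so H_0 = Z.
  H_1: rank ker ∂_1 − rank ∂_2 = (6 − 3) − 3 = 0, and the invariant factors of ∂_2 are all 1, so H_1 = 0.
  H_2: rank ker ∂_2 − rank ∂_3 = (4 − 3) − 0 = 1, and there is no ∂_3, so H_2 = Z.

(K is a triangulation of the 2-sphere S^2.)

H_0 = Z,  H_1 = 0,  H_2 = Z.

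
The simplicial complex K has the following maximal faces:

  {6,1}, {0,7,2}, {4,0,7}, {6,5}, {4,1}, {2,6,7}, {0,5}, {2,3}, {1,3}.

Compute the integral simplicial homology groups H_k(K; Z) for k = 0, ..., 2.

H_0 = Z,  H_1 = Z^3,  H_2 = 0.

Fix the vertex order 0 < 1 < 2 < 3 < 4 < 5 < 6 < 7 and write every simplex with vertices in increasing order. Then dim K = 2 and the simplices of K are:

  0-simplices (8): [0], [1], [2], [3], [4], [5], [6], [7]
  1-simplices (13): [0,2], [0,4], [0,5], [0,7], [1,3], [1,4], [1,6], [2,3], [2,6], [2,7], [4,7], [5,6], [6,7]
  2-simplices (3): [0,2,7], [0,4,7], [2,6,7]

so the chain groups are C_0 ≅ Z^8, C_1 ≅ Z^13, C_2 ≅ Z^3.

The boundary map ∂_1: C_1 → C_0 maps an edge to its endpoints' difference, ∂[p,q] = q − p.
The 8×13 boundary matrix has rank 7 and Smith normal form diag(1,1,1,1,1,1,1).

The boundary map ∂_2: C_2 → C_1 sends each 2-simplex [p,q,r] to [q,r] − [p,r] + [p,q]. For instance
  ∂[0,2,7] = [2,7] − [0,7] + [0,2],
  ∂[0,4,7] = [4,7] − [0,7] + [0,4].
This gives a 13×3 integer matrix of rank 3; reducing to Smith normal form yields diagonal entries (1,1,1).

Computing H_k = (kernel of ∂_k) / (image of ∂_{k+1}):

  H_0: rank C_0 − rank ∂_1 = 8 − 7 = 1, and the invariant factors of ∂_1 are all 1, so H_0 = Z.
  H_1: rank ker ∂_1 − rank ∂_2 = (13 − 7) − 3 = 3, and the invariant factors of ∂_2 are all 1, so H_1 = Z^3.
  H_2: rank ker ∂_2 − rank ∂_3 = (3 − 3) − 0 = 0, and there is no ∂_3, so H_2 = 0.

As a check, the Euler characteristic is 8 − 13 + 3 = -2, which agrees with 1 − 3 + 0 = -2.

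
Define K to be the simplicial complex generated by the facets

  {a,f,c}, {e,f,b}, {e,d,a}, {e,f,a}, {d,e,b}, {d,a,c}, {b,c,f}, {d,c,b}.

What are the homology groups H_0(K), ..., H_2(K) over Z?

K has 6 vertices, 12 edges, 8 triangles.
rank ∂_0 = 0, rank ∂_1 = 5 ⇒ b_0 = 6 − 0 − 5 = 1; all invariant factors of ∂_1 are 1 so no torsion. So H_0 ≅ Z.
rank ∂_1 = 5, rank ∂_2 = 7 ⇒ b_1 = 12 − 5 − 7 = 0; all invariant factors of ∂_2 are 1 so no torsion. So H_1 ≅ 0.
rank ∂_2 = 7, rank ∂_3 = 0 ⇒ b_2 = 8 − 7 − 0 = 1. So H_2 ≅ Z.

H_0 = Z,  H_1 = 0,  H_2 = Z.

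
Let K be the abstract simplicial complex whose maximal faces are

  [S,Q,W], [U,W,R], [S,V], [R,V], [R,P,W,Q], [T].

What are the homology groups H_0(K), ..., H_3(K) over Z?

H_0 ≅ Z^2,  H_1 ≅ Z,  H_2 = 0,  H_3 = 0.

K has 8 vertices, 12 edges, 6 triangles, 1 3-simplex.
rank ∂_0 = 0, rank ∂_1 = 6 ⇒ b_0 = 8 − 0 − 6 = 2; all invariant factors of ∂_1 are 1 so no torsion. So H_0 = Z^2.
rank ∂_1 = 6, rank ∂_2 = 5 ⇒ b_1 = 12 − 6 − 5 = 1; all invariant factors of ∂_2 are 1 so no torsion. So H_1 = Z.
rank ∂_2 = 5, rank ∂_3 = 1 ⇒ b_2 = 6 − 5 − 1 = 0; all invariant factors of ∂_3 are 1 so no torsion. So H_2 = 0.
rank ∂_3 = 1, rank ∂_4 = 0 ⇒ b_3 = 1 − 1 − 0 = 0. So H_3 = 0.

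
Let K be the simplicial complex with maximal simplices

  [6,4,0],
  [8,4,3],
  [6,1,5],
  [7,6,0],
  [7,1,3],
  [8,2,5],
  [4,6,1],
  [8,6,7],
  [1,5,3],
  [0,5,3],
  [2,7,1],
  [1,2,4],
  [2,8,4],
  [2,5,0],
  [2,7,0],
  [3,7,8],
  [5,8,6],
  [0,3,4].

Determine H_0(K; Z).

Take the total order 0 < 1 < 2 < 3 < 4 < 5 < 6 < 7 < 8 on the vertex set. Then K (dimension 2) consists of the simplices:

  0-simplices (9): [0], [1], [2], [3], [4], [5], [6], [7], [8]
  1-simplices (27): (27 of them)
  2-simplices (18): [0,2,5], [0,2,7], [0,3,4], [0,3,5], [0,4,6], [0,6,7], [1,2,4], [1,2,7], [1,3,5], [1,3,7], [1,4,6], [1,5,6], [2,4,8], [2,5,8], [3,4,8], [3,7,8], [5,6,8], [6,7,8]

Hence C_0 ≅ Z^9, C_1 ≅ Z^27, C_2 ≅ Z^18.

Boundary ∂_1: C_1 → C_0 is given by ∂[p,q] = [q] − [p].
The 9×27 boundary matrix has rank 8 and Smith normal form diag(1,1,1,1,1,1,1,1).

The boundary map ∂_2: C_2 → C_1 sends each 2-simplex [p,q,r] to [q,r] − [p,r] + [p,q]. For instance
  ∂[0,2,5] = [2,5] − [0,5] + [0,2],
  ∂[0,6,7] = [6,7] − [0,7] + [0,6].
As a 27×18 matrix over Z this has rank 17, with invariant factors (1,1,1,1,1,1,1,1,1,1,1,1,1,1,1,1,1).

Computing H_k = (kernel of ∂_k) / (image of ∂_{k+1}):

  H_0: rank C_0 − rank ∂_1 = 9 − 8 = 1, and the invariant factors of ∂_1 are all 1, so H_0 ≅ Z.

H_0 = Z.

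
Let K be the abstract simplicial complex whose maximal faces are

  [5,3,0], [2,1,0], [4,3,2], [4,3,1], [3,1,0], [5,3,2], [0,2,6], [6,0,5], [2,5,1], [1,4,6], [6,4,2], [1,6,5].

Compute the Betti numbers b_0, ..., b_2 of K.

b_0 = 1, b_1 = 0, b_2 = 0.

We work with the vertex ordering 0 < 1 < 2 < 3 < 4 < 5 < 6. The simplices of K, each written with vertices in increasing order, are:

  0-simplices (7): [0], [1], [2], [3], [4], [5], [6]
  1-simplices (18): [0,1], [0,2], [0,3], [0,5], [0,6], [1,2], [1,3], [1,4], [1,5], [1,6], [2,3], [2,4], [2,5], [2,6], [3,4], [3,5], [4,6], [5,6]
  2-simplices (12): [0,1,2], [0,1,3], [0,2,6], [0,3,5], [0,5,6], [1,2,5], [1,3,4], [1,4,6], [1,5,6], [2,3,4], [2,3,5], [2,4,6]

giving chain groups C_0 ≅ Z^7, C_1 ≅ Z^18, C_2 ≅ Z^12.

∂_1: C_1 → C_0 maps an edge to its endpoints' difference, ∂[p,q] = q − p. For instance
  ∂[1,6] = [6] − [1].
As a 7×18 matrix over Z this has rank 6, with invariant factors (1,1,1,1,1,1).

The boundary map ∂_2: C_2 → C_1 acts by ∂[p,q,r] = [q,r] − [p,r] + [p,q]. For instance
  ∂[0,1,3] = [1,3] − [0,3] + [0,1],
  ∂[0,3,5] = [3,5] − [0,5] + [0,3].
This gives a 18×12 integer matrix of rank 12; reducing to Smith normal form yields diagonal entries (1,1,1,1,1,1,1,1,1,1,1,2).

Now H_k = ker ∂_k / im ∂_{k+1}, so:

  H_0: rank C_0 − rank ∂_1 = 7 − 6 = 1, and the invariant factors of ∂_1 are all 1, so H_0 ≅ Z.
  H_1: rank ker ∂_1 − rank ∂_2 = (18 − 6) − 12 = 0, and ∂_2 has invariant factor 2 > 1, so H_1 ≅ Z/2.
  H_2: rank ker ∂_2 − rank ∂_3 = (12 − 12) − 0 = 0, and there is no ∂_3, so H_2 ≅ 0.

As a check, the Euler characteristic is 7 − 18 + 12 = 1, which agrees with 1 − 0 + 0 = 1.

Hence the Betti numbers are b_0 = 1, b_1 = 0, b_2 = 0.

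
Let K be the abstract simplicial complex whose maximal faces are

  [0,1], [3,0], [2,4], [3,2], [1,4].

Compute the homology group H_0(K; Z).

Fix the vertex order 0 < 1 < 2 < 3 < 4 and write every simplex with vertices in increasing order. Then dim K = 1 and the simplices of K are:

  0-simplices (5): [0], [1], [2], [3], [4]
  1-simplices (5): [0,1], [0,3], [1,4], [2,3], [2,4]

giving chain groups C_0 ≅ Z^5, C_1 ≅ Z^5.

∂_1: C_1 → C_0 sends each edge [p,q] (with p < q) to q − p. For instance
  ∂[0,1] = [1] − [0].
The 5×5 boundary matrix has rank 4 and Smith normal form diag(1,1,1,1).

Reading off H_k = ker ∂_k / im ∂_{k+1}:

  H_0: rank C_0 − rank ∂_1 = 5 − 4 = 1, and the invariant factors of ∂_1 are all 1, so H_0 ≅ Z.

H_0 = Z.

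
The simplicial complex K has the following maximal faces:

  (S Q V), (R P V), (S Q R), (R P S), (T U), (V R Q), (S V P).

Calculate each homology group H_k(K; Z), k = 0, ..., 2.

H_0 = Z^2,  H_1 = 0,  H_2 = Z.

K has 7 vertices, 10 edges, 6 triangles.
rank ∂_0 = 0, rank ∂_1 = 5 ⇒ b_0 = 7 − 0 − 5 = 2; all invariant factors of ∂_1 are 1 so no torsion. So H_0 ≅ Z^2.
rank ∂_1 = 5, rank ∂_2 = 5 ⇒ b_1 = 10 − 5 − 5 = 0; all invariant factors of ∂_2 are 1 so no torsion. So H_1 ≅ 0.
rank ∂_2 = 5, rank ∂_3 = 0 ⇒ b_2 = 6 − 5 − 0 = 1. So H_2 ≅ Z.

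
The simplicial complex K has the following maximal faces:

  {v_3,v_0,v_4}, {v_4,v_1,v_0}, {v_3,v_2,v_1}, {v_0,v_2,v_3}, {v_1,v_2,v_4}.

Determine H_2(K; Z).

Take the total order v_0 < v_1 < v_2 < v_3 < v_4 on the vertex set. Then K (dimension 2) consists of the simplices:

  0-simplices (5): [v_0], [v_1], [v_2], [v_3], [v_4]
  1-simplices (10): [v_0,v_1], [v_0,v_2], [v_0,v_3], [v_0,v_4], [v_1,v_2], [v_1,v_3], [v_1,v_4], [v_2,v_3], [v_2,v_4], [v_3,v_4]
  2-simplices (5): [v_0,v_1,v_4], [v_0,v_2,v_3], [v_0,v_3,v_4], [v_1,v_2,v_3], [v_1,v_2,v_4]

Hence C_0 ≅ Z^5, C_1 ≅ Z^10, C_2 ≅ Z^5.

The boundary map ∂_1: C_1 → C_0 maps an edge to its endpoints' difference, ∂[p,q] = q − p. For instance
  ∂[v_0,v_3] = [v_3] − [v_0].
The resulting 5×10 matrix has rank 4, and its Smith normal form has invariant factors (1,1,1,1).

Boundary ∂_2: C_2 → C_1 acts by ∂[p,q,r] = [q,r] − [p,r] + [p,q]. For instance
  ∂[v_0,v_2,v_3] = [v_2,v_3] − [v_0,v_3] + [v_0,v_2],
  ∂[v_1,v_2,v_3] = [v_2,v_3] − [v_1,v_3] + [v_1,v_2].
This gives a 10×5 integer matrix of rank 5; reducing to Smith normal form yields diagonal entries (1,1,1,1,1).

Computing H_k = (kernel of ∂_k) / (image of ∂_{k+1}):

  H_2: rank ker ∂_2 − rank ∂_3 = (5 − 5) − 0 = 0, and there is no ∂_3, so H_2 ≅ 0.

(K is a triangulation of the Möbius band.)

H_2 ≅ 0.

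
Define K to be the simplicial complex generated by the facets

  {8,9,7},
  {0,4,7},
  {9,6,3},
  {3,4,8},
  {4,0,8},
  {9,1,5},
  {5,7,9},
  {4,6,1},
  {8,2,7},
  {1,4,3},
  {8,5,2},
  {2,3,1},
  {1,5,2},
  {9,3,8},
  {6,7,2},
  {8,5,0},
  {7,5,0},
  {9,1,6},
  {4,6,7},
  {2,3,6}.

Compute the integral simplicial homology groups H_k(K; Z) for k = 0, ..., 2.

H_0 ≅ Z,  H_1 ≅ Z ⊕ Z/2,  H_2 = 0.

Fix the vertex order 0 < 1 < 2 < 3 < 4 < 5 < 6 < 7 < 8 < 9 and write every simplex with vertices in increasing order. Then dim K = 2 and the simplices of K are:

  0-simplices (10): [0], [1], [2], [3], [4], [5], [6], [7], [8], [9]
  1-simplices (30): (30 of them)
  2-simplices (20): (20 of them)

so the chain groups are C_0 ≅ Z^10, C_1 ≅ Z^30, C_2 ≅ Z^20.

Boundary ∂_1: C_1 → C_0 is given by ∂[p,q] = [q] − [p]. For instance
  ∂[2,7] = [7] − [2].
The resulting 10×30 matrix has rank 9, and its Smith normal form has invariant factors (1,1,1,1,1,1,1,1,1).

The boundary map ∂_2: C_2 → C_1 maps a triangle to the signed sum of its edges. For instance
  ∂[3,4,8] = [4,8] − [3,8] + [3,4],
  ∂[0,4,8] = [4,8] − [0,8] + [0,4].
The 30×20 boundary matrix has rank 20 and Smith normal form diag(1,1,1,1,1,1,1,1,1,1,1,1,1,1,1,1,1,1,1,2).

Reading off H_k = ker ∂_k / im ∂_{k+1}:

  H_0: rank C_0 − rank ∂_1 = 10 − 9 = 1, and the invariant factors of ∂_1 are all 1, so H_0 ≅ Z.
  H_1: rank ker ∂_1 − rank ∂_2 = (30 − 9) − 20 = 1, and ∂_2 has invariant factor 2 > 1, so H_1 ≅ Z ⊕ Z/2.
  H_2: rank ker ∂_2 − rank ∂_3 = (20 − 20) − 0 = 0, and there is no ∂_3, so H_2 ≅ 0.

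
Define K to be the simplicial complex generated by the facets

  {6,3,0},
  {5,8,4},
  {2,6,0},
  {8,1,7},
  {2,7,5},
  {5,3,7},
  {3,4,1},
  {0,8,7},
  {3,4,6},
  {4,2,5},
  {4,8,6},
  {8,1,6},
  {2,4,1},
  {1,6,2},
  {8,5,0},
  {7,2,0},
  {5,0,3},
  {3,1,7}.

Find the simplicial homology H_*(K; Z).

H_0 = Z,  H_1 = Z ⊕ Z/2Z,  H_2 = 0.

Order the vertices as 0 < 1 < 2 < 3 < 4 < 5 < 6 < 7 < 8. Listing each simplex with vertices in this order, K has dimension 2 with simplices:

  0-simplices (9): [0], [1], [2], [3], [4], [5], [6], [7], [8]
  1-simplices (27): (27 of them)
  2-simplices (18): [0,2,6], [0,2,7], [0,3,5], [0,3,6], [0,5,8], [0,7,8], [1,2,4], [1,2,6], [1,3,4], [1,3,7], [1,6,8], [1,7,8], [2,4,5], [2,5,7], [3,4,6], [3,5,7], [4,5,8], [4,6,8]

giving chain groups C_0 ≅ Z^9, C_1 ≅ Z^27, C_2 ≅ Z^18.

The boundary map ∂_1: C_1 → C_0 sends each edge [p,q] (with p < q) to q − p.
This gives a 9×27 integer matrix of rank 8; reducing to Smith normal form yields diagonal entries (1,1,1,1,1,1,1,1).

∂_2: C_2 → C_1 sends each 2-simplex [p,q,r] to [q,r] − [p,r] + [p,q]. For instance
  ∂[1,2,4] = [2,4] − [1,4] + [1,2],
  ∂[4,5,8] = [5,8] − [4,8] + [4,5].
The resulting 27×18 matrix has rank 18, and its Smith normal form has invariant factors (1,1,1,1,1,1,1,1,1,1,1,1,1,1,1,1,1,2).

Reading off H_k = ker ∂_k / im ∂_{k+1}:

  H_0: rank C_0 − rank ∂_1 = 9 − 8 = 1, and the invariant factors of ∂_1 are all 1, so H_0 ≅ Z.
  H_1: rank ker ∂_1 − rank ∂_2 = (27 − 8) − 18 = 1, and ∂_2 has invariant factor 2 > 1, so H_1 ≅ Z ⊕ Z/2Z.
  H_2: rank ker ∂_2 − rank ∂_3 = (18 − 18) − 0 = 0, and there is no ∂_3, so H_2 ≅ 0.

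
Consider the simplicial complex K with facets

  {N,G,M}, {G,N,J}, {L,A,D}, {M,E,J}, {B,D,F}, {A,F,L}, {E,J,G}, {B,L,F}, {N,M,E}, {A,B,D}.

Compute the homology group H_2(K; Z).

Order the vertices as A < B < D < E < F < G < J < L < M < N. Listing each simplex with vertices in this order, K has dimension 2 with simplices:

  0-simplices (10): A, B, D, E, F, G, J, L, M, N
  1-simplices (20): AB, AD, AF, AL, BD, BF, BL, DF, DL, EG, EJ, EM, EN, FL, GJ, GM, GN, JM, JN, MN
  2-simplices (10): ABD, ADL, AFL, BDF, BFL, EGJ, EJM, EMN, GJN, GMN

so the chain groups are C_0 ≅ Z^10, C_1 ≅ Z^20, C_2 ≅ Z^10.

Boundary ∂_1: C_1 → C_0 maps an edge to its endpoints' difference, ∂[p,q] = q − p. For instance
  ∂AB = B − A.
The 10×20 boundary matrix has rank 8 and Smith normal form diag(1,1,1,1,1,1,1,1).

∂_2: C_2 → C_1 acts by ∂[p,q,r] = [q,r] − [p,r] + [p,q]. For instance
  ∂BFL = FL − BL + BF,
  ∂AFL = FL − AL + AF.
This gives a 20×10 integer matrix of rank 10; reducing to Smith normal form yields diagonal entries (1,1,1,1,1,1,1,1,1,1).

Computing H_k = (kernel of ∂_k) / (image of ∂_{k+1}):

  H_2: rank ker ∂_2 − rank ∂_3 = (10 − 10) − 0 = 0, and there is no ∂_3, so H_2 = 0.

H_2 ≅ 0.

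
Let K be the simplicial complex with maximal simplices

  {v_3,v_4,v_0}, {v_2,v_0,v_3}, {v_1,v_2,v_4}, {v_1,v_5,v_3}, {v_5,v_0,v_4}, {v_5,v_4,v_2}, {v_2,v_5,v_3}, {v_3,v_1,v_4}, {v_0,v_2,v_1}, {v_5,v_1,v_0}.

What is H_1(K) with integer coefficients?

H_1 = Z/2Z.

We work with the vertex ordering v_0 < v_1 < v_2 < v_3 < v_4 < v_5. The simplices of K, each written with vertices in increasing order, are:

  0-simplices (6): [v_0], [v_1], [v_2], [v_3], [v_4], [v_5]
  1-simplices (15): (15 of them)
  2-simplices (10): [v_0,v_1,v_2], [v_0,v_1,v_5], [v_0,v_2,v_3], [v_0,v_3,v_4], [v_0,v_4,v_5], [v_1,v_2,v_4], [v_1,v_3,v_4], [v_1,v_3,v_5], [v_2,v_3,v_5], [v_2,v_4,v_5]

Hence C_0 ≅ Z^6, C_1 ≅ Z^15, C_2 ≅ Z^10.

Boundary ∂_1: C_1 → C_0 maps an edge to its endpoints' difference, ∂[p,q] = q − p. For instance
  ∂[v_1,v_2] = [v_2] − [v_1].
This gives a 6×15 integer matrix of rank 5; reducing to Smith normal form yields diagonal entries (1,1,1,1,1).

The boundary map ∂_2: C_2 → C_1 acts by ∂[p,q,r] = [q,r] − [p,r] + [p,q]. For instance
  ∂[v_0,v_3,v_4] = [v_3,v_4] − [v_0,v_4] + [v_0,v_3],
  ∂[v_1,v_3,v_4] = [v_3,v_4] − [v_1,v_4] + [v_1,v_3].
As a 15×10 matrix over Z this has rank 10, with invariant factors (1,1,1,1,1,1,1,1,1,2).

Computing H_k = (kernel of ∂_k) / (image of ∂_{k+1}):

  H_1: rank ker ∂_1 − rank ∂_2 = (15 − 5) − 10 = 0, and ∂_2 has invariant factor 2 > 1, so H_1 = Z/2Z.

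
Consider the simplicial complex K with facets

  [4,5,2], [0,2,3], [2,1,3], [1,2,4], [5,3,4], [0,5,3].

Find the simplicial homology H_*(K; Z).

Fix the vertex order 0 < 1 < 2 < 3 < 4 < 5 and write every simplex with vertices in increasing order. Then dim K = 2 and the simplices of K are:

  0-simplices (6): [0], [1], [2], [3], [4], [5]
  1-simplices (12): [0,2], [0,3], [0,5], [1,2], [1,3], [1,4], [2,3], [2,4], [2,5], [3,4], [3,5], [4,5]
  2-simplices (6): [0,2,3], [0,3,5], [1,2,3], [1,2,4], [2,4,5], [3,4,5]

so the chain groups are C_0 ≅ Z^6, C_1 ≅ Z^12, C_2 ≅ Z^6.

Boundary ∂_1: C_1 → C_0 sends each edge [p,q] (with p < q) to q − p.
The resulting 6×12 matrix has rank 5, and its Smith normal form has invariant factors (1,1,1,1,1).

Boundary ∂_2: C_2 → C_1 maps a triangle to the signed sum of its edges. For instance
  ∂[3,4,5] = [4,5] − [3,5] + [3,4],
  ∂[0,2,3] = [2,3] − [0,3] + [0,2].
The 12×6 boundary matrix has rank 6 and Smith normal form diag(1,1,1,1,1,1).

From H_k ≅ ker(∂_k) / im(∂_{k+1}) we obtain:

  H_0: rank C_0 − rank ∂_1 = 6 − 5 = 1, and the invariant factors of ∂_1 are all 1, so H_0 = Z.
  H_1: rank ker ∂_1 − rank ∂_2 = (12 − 5) − 6 = 1, and the invariant factors of ∂_2 are all 1, so H_1 = Z.
  H_2: rank ker ∂_2 − rank ∂_3 = (6 − 6) − 0 = 0, and there is no ∂_3, so H_2 = 0.

H_0 = Z,  H_1 = Z,  H_2 = 0.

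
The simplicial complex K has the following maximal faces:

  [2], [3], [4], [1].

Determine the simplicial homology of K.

Take the total order 1 < 2 < 3 < 4 on the vertex set. Then K (dimension 0) consists of the simplices:

  0-simplices (4): [1], [2], [3], [4]

giving chain groups C_0 ≅ Z^4.

From H_k ≅ ker(∂_k) / im(∂_{k+1}) we obtain:

  H_0: rank C_0 − rank ∂_1 = 4 − 0 = 4, and there is no ∂_1, so H_0 ≅ Z^4.

H_0 = Z^4.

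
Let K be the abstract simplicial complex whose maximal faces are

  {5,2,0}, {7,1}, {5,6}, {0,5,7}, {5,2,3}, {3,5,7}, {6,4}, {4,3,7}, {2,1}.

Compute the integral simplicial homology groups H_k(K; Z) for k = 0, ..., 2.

H_0 ≅ Z,  H_1 ≅ Z^2,  H_2 = 0.

Fix the vertex order 0 < 1 < 2 < 3 < 4 < 5 < 6 < 7 and write every simplex with vertices in increasing order. Then dim K = 2 and the simplices of K are:

  0-simplices (8): [0], [1], [2], [3], [4], [5], [6], [7]
  1-simplices (14): [0,2], [0,5], [0,7], [1,2], [1,7], [2,3], [2,5], [3,4], [3,5], [3,7], [4,6], [4,7], [5,6], [5,7]
  2-simplices (5): [0,2,5], [0,5,7], [2,3,5], [3,4,7], [3,5,7]

so the chain groups are C_0 ≅ Z^8, C_1 ≅ Z^14, C_2 ≅ Z^5.

The boundary map ∂_1: C_1 → C_0 is given by ∂[p,q] = [q] − [p]. For instance
  ∂[0,5] = [5] − [0].
This gives a 8×14 integer matrix of rank 7; reducing to Smith normal form yields diagonal entries (1,1,1,1,1,1,1).

∂_2: C_2 → C_1 acts by ∂[p,q,r] = [q,r] − [p,r] + [p,q]. For instance
  ∂[0,5,7] = [5,7] − [0,7] + [0,5],
  ∂[2,3,5] = [3,5] − [2,5] + [2,3].
As a 14×5 matrix over Z this has rank 5, with invariant factors (1,1,1,1,1).

Computing H_k = (kernel of ∂_k) / (image of ∂_{k+1}):

  H_0: rank C_0 − rank ∂_1 = 8 − 7 = 1, and the invariant factors of ∂_1 are all 1, so H_0 = Z.
  H_1: rank ker ∂_1 − rank ∂_2 = (14 − 7) − 5 = 2, and the invariant factors of ∂_2 are all 1, so H_1 = Z^2.
  H_2: rank ker ∂_2 − rank ∂_3 = (5 − 5) − 0 = 0, and there is no ∂_3, so H_2 = 0.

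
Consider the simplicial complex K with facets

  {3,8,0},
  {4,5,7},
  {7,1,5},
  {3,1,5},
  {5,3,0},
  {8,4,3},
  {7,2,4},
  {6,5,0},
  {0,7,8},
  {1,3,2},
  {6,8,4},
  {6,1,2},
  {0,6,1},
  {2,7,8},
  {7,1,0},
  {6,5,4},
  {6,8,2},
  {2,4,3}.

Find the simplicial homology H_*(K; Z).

H_0 ≅ Z,  H_1 ≅ Z × Z/2,  H_2 = 0.

Fix the vertex order 0 < 1 < 2 < 3 < 4 < 5 < 6 < 7 < 8 and write every simplex with vertices in increasing order. Then dim K = 2 and the simplices of K are:

  0-simplices (9): [0], [1], [2], [3], [4], [5], [6], [7], [8]
  1-simplices (27): (27 of them)
  2-simplices (18): [0,1,6], [0,1,7], [0,3,5], [0,3,8], [0,5,6], [0,7,8], [1,2,3], [1,2,6], [1,3,5], [1,5,7], [2,3,4], [2,4,7], [2,6,8], [2,7,8], [3,4,8], [4,5,6], [4,5,7], [4,6,8]

Hence C_0 ≅ Z^9, C_1 ≅ Z^27, C_2 ≅ Z^18.

Boundary ∂_1: C_1 → C_0 maps an edge to its endpoints' difference, ∂[p,q] = q − p. For instance
  ∂[4,7] = [7] − [4].
This gives a 9×27 integer matrix of rank 8; reducing to Smith normal form yields diagonal entries (1,1,1,1,1,1,1,1).

Boundary ∂_2: C_2 → C_1 acts by ∂[p,q,r] = [q,r] − [p,r] + [p,q]. For instance
  ∂[3,4,8] = [4,8] − [3,8] + [3,4],
  ∂[0,3,5] = [3,5] − [0,5] + [0,3].
The 27×18 boundary matrix has rank 18 and Smith normal form diag(1,1,1,1,1,1,1,1,1,1,1,1,1,1,1,1,1,2).

From H_k ≅ ker(∂_k) / im(∂_{k+1}) we obtain:

  H_0: rank C_0 − rank ∂_1 = 9 − 8 = 1, and the invariant factors of ∂_1 are all 1, so H_0 ≅ Z.
  H_1: rank ker ∂_1 − rank ∂_2 = (27 − 8) − 18 = 1, and ∂_2 has invariant factor 2 > 1, so H_1 ≅ Z × Z/2.
  H_2: rank ker ∂_2 − rank ∂_3 = (18 − 18) − 0 = 0, and there is no ∂_3, so H_2 ≅ 0.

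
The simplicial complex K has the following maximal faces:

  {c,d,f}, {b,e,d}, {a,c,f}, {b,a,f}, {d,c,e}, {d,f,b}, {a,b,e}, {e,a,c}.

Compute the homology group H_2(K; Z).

H_2 ≅ Z.

Take the total order a < b < c < d < e < f on the vertex set. Then K (dimension 2) consists of the simplices:

  0-simplices (6): a, b, c, d, e, f
  1-simplices (12): ab, ac, ae, af, bd, be, bf, cd, ce, cf, de, df
  2-simplices (8): abe, abf, ace, acf, bde, bdf, cde, cdf

giving chain groups C_0 ≅ Z^6, C_1 ≅ Z^12, C_2 ≅ Z^8.

Boundary ∂_1: C_1 → C_0 is given by ∂[p,q] = [q] − [p].
As a 6×12 matrix over Z this has rank 5, with invariant factors (1,1,1,1,1).

Boundary ∂_2: C_2 → C_1 sends each 2-simplex [p,q,r] to [q,r] − [p,r] + [p,q]. For instance
  ∂bdf = df − bf + bd,
  ∂abf = bf − af + ab.
The resulting 12×8 matrix has rank 7, and its Smith normal form has invariant factors (1,1,1,1,1,1,1).

Now H_k = ker ∂_k / im ∂_{k+1}, so:

  H_2: rank ker ∂_2 − rank ∂_3 = (8 − 7) − 0 = 1, and there is no ∂_3, so H_2 ≅ Z.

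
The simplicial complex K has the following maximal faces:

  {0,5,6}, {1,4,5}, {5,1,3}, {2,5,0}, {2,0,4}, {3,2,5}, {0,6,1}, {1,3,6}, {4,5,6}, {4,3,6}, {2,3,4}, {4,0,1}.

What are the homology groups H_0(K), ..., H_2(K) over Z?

Fix the vertex order 0 < 1 < 2 < 3 < 4 < 5 < 6 and write every simplex with vertices in increasing order. Then dim K = 2 and the simplices of K are:

  0-simplices (7): [0], [1], [2], [3], [4], [5], [6]
  1-simplices (18): [0,1], [0,2], [0,4], [0,5], [0,6], [1,3], [1,4], [1,5], [1,6], [2,3], [2,4], [2,5], [3,4], [3,5], [3,6], [4,5], [4,6], [5,6]
  2-simplices (12): [0,1,4], [0,1,6], [0,2,4], [0,2,5], [0,5,6], [1,3,5], [1,3,6], [1,4,5], [2,3,4], [2,3,5], [3,4,6], [4,5,6]

giving chain groups C_0 ≅ Z^7, C_1 ≅ Z^18, C_2 ≅ Z^12.

The boundary map ∂_1: C_1 → C_0 is given by ∂[p,q] = [q] − [p].
The resulting 7×18 matrix has rank 6, and its Smith normal form has invariant factors (1,1,1,1,1,1).

∂_2: C_2 → C_1 acts by ∂[p,q,r] = [q,r] − [p,r] + [p,q]. For instance
  ∂[2,3,4] = [3,4] − [2,4] + [2,3],
  ∂[1,3,6] = [3,6] − [1,6] + [1,3].
The 18×12 boundary matrix has rank 12 and Smith normal form diag(1,1,1,1,1,1,1,1,1,1,1,2).

From H_k ≅ ker(∂_k) / im(∂_{k+1}) we obtain:

  H_0: rank C_0 − rank ∂_1 = 7 − 6 = 1, and the invariant factors of ∂_1 are all 1, so H_0 = Z.
  H_1: rank ker ∂_1 − rank ∂_2 = (18 − 6) − 12 = 0, and ∂_2 has invariant factor 2 > 1, so H_1 = Z/2Z.
  H_2: rank ker ∂_2 − rank ∂_3 = (12 − 12) − 0 = 0, and there is no ∂_3, so H_2 = 0.

H_0 = Z,  H_1 = Z/2Z,  H_2 = 0.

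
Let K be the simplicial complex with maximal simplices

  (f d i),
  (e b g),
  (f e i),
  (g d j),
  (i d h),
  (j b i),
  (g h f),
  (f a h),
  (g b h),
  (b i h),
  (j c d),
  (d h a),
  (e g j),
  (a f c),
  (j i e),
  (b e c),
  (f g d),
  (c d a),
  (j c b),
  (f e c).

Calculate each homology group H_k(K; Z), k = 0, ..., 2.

H_0 = Z,  H_1 = Z × Z/2,  H_2 = 0.

K has 10 vertices, 30 edges, 20 triangles.
rank ∂_0 = 0, rank ∂_1 = 9 ⇒ b_0 = 10 − 0 − 9 = 1; all invariant factors of ∂_1 are 1 so no torsion. So H_0 = Z.
rank ∂_1 = 9, rank ∂_2 = 20 ⇒ b_1 = 30 − 9 − 20 = 1; ∂_2 has invariant factor(s) [2] giving torsion. So H_1 = Z × Z/2.
rank ∂_2 = 20, rank ∂_3 = 0 ⇒ b_2 = 20 − 20 − 0 = 0. So H_2 = 0.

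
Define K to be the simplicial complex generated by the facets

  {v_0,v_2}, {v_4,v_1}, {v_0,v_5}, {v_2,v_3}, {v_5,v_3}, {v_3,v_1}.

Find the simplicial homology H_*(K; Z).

H_0 ≅ Z,  H_1 ≅ Z.

Order the vertices as v_0 < v_1 < v_2 < v_3 < v_4 < v_5. Listing each simplex with vertices in this order, K has dimension 1 with simplices:

  0-simplices (6): [v_0], [v_1], [v_2], [v_3], [v_4], [v_5]
  1-simplices (6): [v_0,v_2], [v_0,v_5], [v_1,v_3], [v_1,v_4], [v_2,v_3], [v_3,v_5]

giving chain groups C_0 ≅ Z^6, C_1 ≅ Z^6.

The boundary map ∂_1: C_1 → C_0 is given by ∂[p,q] = [q] − [p]. For instance
  ∂[v_0,v_2] = [v_2] − [v_0].
The 6×6 boundary matrix has rank 5 and Smith normal form diag(1,1,1,1,1).

Reading off H_k = ker ∂_k / im ∂_{k+1}:

  H_0: rank C_0 − rank ∂_1 = 6 − 5 = 1, and the invariant factors of ∂_1 are all 1, so H_0 ≅ Z.
  H_1: rank ker ∂_1 − rank ∂_2 = (6 − 5) − 0 = 1, and there is no ∂_2, so H_1 ≅ Z.

As a check, the Euler characteristic is 6 − 6 = 0, which agrees with 1 − 1 = 0.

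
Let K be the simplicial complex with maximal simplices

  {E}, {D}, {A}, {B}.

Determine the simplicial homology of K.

K has 4 vertices.
rank ∂_0 = 0, rank ∂_1 = 0 ⇒ b_0 = 4 − 0 − 0 = 4. So H_0 = Z^4.

H_0 = Z^4.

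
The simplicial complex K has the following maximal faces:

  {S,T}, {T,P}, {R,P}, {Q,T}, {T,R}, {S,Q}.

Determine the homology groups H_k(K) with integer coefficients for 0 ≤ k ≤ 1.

H_0 = Z,  H_1 = Z^2.

Take the total order P < Q < R < S < T on the vertex set. Then K (dimension 1) consists of the simplices:

  0-simplices (5): P, Q, R, S, T
  1-simplices (6): PR, PT, QS, QT, RT, ST

so the chain groups are C_0 ≅ Z^5, C_1 ≅ Z^6.

The boundary map ∂_1: C_1 → C_0 maps an edge to its endpoints' difference, ∂[p,q] = q − p. For instance
  ∂QT = T − Q.
As a 5×6 matrix over Z this has rank 4, with invariant factors (1,1,1,1).

Computing H_k = (kernel of ∂_k) / (image of ∂_{k+1}):

  H_0: rank C_0 − rank ∂_1 = 5 − 4 = 1, and the invariant factors of ∂_1 are all 1, so H_0 = Z.
  H_1: rank ker ∂_1 − rank ∂_2 = (6 − 4) − 0 = 2, and there is no ∂_2, so H_1 = Z^2.

As a check, the Euler characteristic is 5 − 6 = -1, which agrees with 1 − 2 = -1.
(K is a triangulation of a wedge of 2 circles.)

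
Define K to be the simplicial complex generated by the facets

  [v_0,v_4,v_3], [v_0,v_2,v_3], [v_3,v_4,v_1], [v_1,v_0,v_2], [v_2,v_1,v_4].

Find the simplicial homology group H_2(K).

Take the total order v_0 < v_1 < v_2 < v_3 < v_4 on the vertex set. Then K (dimension 2) consists of the simplices:

  0-simplices (5): [v_0], [v_1], [v_2], [v_3], [v_4]
  1-simplices (10): [v_0,v_1], [v_0,v_2], [v_0,v_3], [v_0,v_4], [v_1,v_2], [v_1,v_3], [v_1,v_4], [v_2,v_3], [v_2,v_4], [v_3,v_4]
  2-simplices (5): [v_0,v_1,v_2], [v_0,v_2,v_3], [v_0,v_3,v_4], [v_1,v_2,v_4], [v_1,v_3,v_4]

so the chain groups are C_0 ≅ Z^5, C_1 ≅ Z^10, C_2 ≅ Z^5.

The boundary map ∂_1: C_1 → C_0 sends each edge [p,q] (with p < q) to q − p. For instance
  ∂[v_0,v_2] = [v_2] − [v_0].
This gives a 5×10 integer matrix of rank 4; reducing to Smith normal form yields diagonal entries (1,1,1,1).

Boundary ∂_2: C_2 → C_1 acts by ∂[p,q,r] = [q,r] − [p,r] + [p,q]. For instance
  ∂[v_0,v_2,v_3] = [v_2,v_3] − [v_0,v_3] + [v_0,v_2],
  ∂[v_1,v_2,v_4] = [v_2,v_4] − [v_1,v_4] + [v_1,v_2].
The 10×5 boundary matrix has rank 5 and Smith normal form diag(1,1,1,1,1).

Reading off H_k = ker ∂_k / im ∂_{k+1}:

  H_2: rank ker ∂_2 − rank ∂_3 = (5 − 5) − 0 = 0, and there is no ∂_3, so H_2 ≅ 0.

(K is a triangulation of the Möbius band.)

H_2 = 0.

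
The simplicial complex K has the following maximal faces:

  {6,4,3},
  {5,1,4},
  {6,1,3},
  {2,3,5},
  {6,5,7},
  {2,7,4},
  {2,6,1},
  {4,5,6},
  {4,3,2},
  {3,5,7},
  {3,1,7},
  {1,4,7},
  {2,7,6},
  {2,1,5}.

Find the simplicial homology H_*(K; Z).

Take the total order 1 < 2 < 3 < 4 < 5 < 6 < 7 on the vertex set. Then K (dimension 2) consists of the simplices:

  0-simplices (7): [1], [2], [3], [4], [5], [6], [7]
  1-simplices (21): [1,2], [1,3], [1,4], [1,5], [1,6], [1,7], [2,3], [2,4], [2,5], [2,6], [2,7], [3,4], [3,5], [3,6], [3,7], [4,5], [4,6], [4,7], [5,6], [5,7], [6,7]
  2-simplices (14): [1,2,5], [1,2,6], [1,3,6], [1,3,7], [1,4,5], [1,4,7], [2,3,4], [2,3,5], [2,4,7], [2,6,7], [3,4,6], [3,5,7], [4,5,6], [5,6,7]

Hence C_0 ≅ Z^7, C_1 ≅ Z^21, C_2 ≅ Z^14.

Boundary ∂_1: C_1 → C_0 sends each edge [p,q] (with p < q) to q − p. For instance
  ∂[1,5] = [5] − [1].
This gives a 7×21 integer matrix of rank 6; reducing to Smith normal form yields diagonal entries (1,1,1,1,1,1).

∂_2: C_2 → C_1 acts by ∂[p,q,r] = [q,r] − [p,r] + [p,q]. For instance
  ∂[2,3,5] = [3,5] − [2,5] + [2,3],
  ∂[3,5,7] = [5,7] − [3,7] + [3,5].
The resulting 21×14 matrix has rank 13, and its Smith normal form has invariant factors (1,1,1,1,1,1,1,1,1,1,1,1,1).

Computing H_k = (kernel of ∂_k) / (image of ∂_{k+1}):

  H_0: rank C_0 − rank ∂_1 = 7 − 6 = 1, and the invariant factors of ∂_1 are all 1, so H_0 ≅ Z.
  H_1: rank ker ∂_1 − rank ∂_2 = (21 − 6) − 13 = 2, and the invariant factors of ∂_2 are all 1, so H_1 ≅ Z^2.
  H_2: rank ker ∂_2 − rank ∂_3 = (14 − 13) − 0 = 1, and there is no ∂_3, so H_2 ≅ Z.

H_0 = Z,  H_1 = Z^2,  H_2 = Z.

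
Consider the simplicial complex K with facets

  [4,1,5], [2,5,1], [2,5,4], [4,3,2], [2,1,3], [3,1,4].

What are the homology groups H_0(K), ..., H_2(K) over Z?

H_0 = Z,  H_1 = 0,  H_2 = Z.

We work with the vertex ordering 1 < 2 < 3 < 4 < 5. The simplices of K, each written with vertices in increasing order, are:

  0-simplices (5): [1], [2], [3], [4], [5]
  1-simplices (9): [1,2], [1,3], [1,4], [1,5], [2,3], [2,4], [2,5], [3,4], [4,5]
  2-simplices (6): [1,2,3], [1,2,5], [1,3,4], [1,4,5], [2,3,4], [2,4,5]

giving chain groups C_0 ≅ Z^5, C_1 ≅ Z^9, C_2 ≅ Z^6.

∂_1: C_1 → C_0 maps an edge to its endpoints' difference, ∂[p,q] = q − p. For instance
  ∂[2,5] = [5] − [2].
The 5×9 boundary matrix has rank 4 and Smith normal form diag(1,1,1,1).

∂_2: C_2 → C_1 acts by ∂[p,q,r] = [q,r] − [p,r] + [p,q]. For instance
  ∂[2,4,5] = [4,5] − [2,5] + [2,4],
  ∂[2,3,4] = [3,4] − [2,4] + [2,3].
The 9×6 boundary matrix has rank 5 and Smith normal form diag(1,1,1,1,1).

Now H_k = ker ∂_k / im ∂_{k+1}, so:

  H_0: rank C_0 − rank ∂_1 = 5 − 4 = 1, and the invariant factors of ∂_1 are all 1, so H_0 ≅ Z.
  H_1: rank ker ∂_1 − rank ∂_2 = (9 − 4) − 5 = 0, and the invariant factors of ∂_2 are all 1, so H_1 ≅ 0.
  H_2: rank ker ∂_2 − rank ∂_3 = (6 − 5) − 0 = 1, and there is no ∂_3, so H_2 ≅ Z.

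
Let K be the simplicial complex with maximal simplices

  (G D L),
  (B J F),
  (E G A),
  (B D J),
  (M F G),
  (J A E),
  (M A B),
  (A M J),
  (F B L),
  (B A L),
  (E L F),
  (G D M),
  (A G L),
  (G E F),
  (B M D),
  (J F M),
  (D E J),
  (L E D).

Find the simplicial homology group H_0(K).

We work with the vertex ordering A < B < D < E < F < G < J < L < M. The simplices of K, each written with vertices in increasing order, are:

  0-simplices (9): A, B, D, E, F, G, J, L, M
  1-simplices (27): AB, AE, AG, AJ, AL, AM, BD, BF, BJ, BL, BM, DE, DG, DJ, DL, DM, EF, EG, EJ, EL, FG, FJ, FL, FM, GL, GM, JM
  2-simplices (18): ABL, ABM, AEG, AEJ, AGL, AJM, BDJ, BDM, BFJ, BFL, DEJ, DEL, DGL, DGM, EFG, EFL, FGM, FJM

so the chain groups are C_0 ≅ Z^9, C_1 ≅ Z^27, C_2 ≅ Z^18.

The boundary map ∂_1: C_1 → C_0 maps an edge to its endpoints' difference, ∂[p,q] = q − p. For instance
  ∂FG = G − F.
This gives a 9×27 integer matrix of rank 8; reducing to Smith normal form yields diagonal entries (1,1,1,1,1,1,1,1).

Boundary ∂_2: C_2 → C_1 sends each 2-simplex [p,q,r] to [q,r] − [p,r] + [p,q]. For instance
  ∂DEJ = EJ − DJ + DE,
  ∂BDJ = DJ − BJ + BD.
The resulting 27×18 matrix has rank 18, and its Smith normal form has invariant factors (1,1,1,1,1,1,1,1,1,1,1,1,1,1,1,1,1,2).

Now H_k = ker ∂_k / im ∂_{k+1}, so:

  H_0: rank C_0 − rank ∂_1 = 9 − 8 = 1, and the invariant factors of ∂_1 are all 1, so H_0 ≅ Z.

H_0 = Z.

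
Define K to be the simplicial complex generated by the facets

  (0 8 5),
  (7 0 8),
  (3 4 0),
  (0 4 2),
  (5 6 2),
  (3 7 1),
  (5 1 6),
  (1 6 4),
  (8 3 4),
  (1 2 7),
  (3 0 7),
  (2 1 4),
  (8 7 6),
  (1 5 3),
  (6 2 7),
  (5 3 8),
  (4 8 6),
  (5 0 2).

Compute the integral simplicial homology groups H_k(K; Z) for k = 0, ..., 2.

H_0 ≅ Z,  H_1 ≅ Z ⊕ Z/2,  H_2 = 0.

Take the total order 0 < 1 < 2 < 3 < 4 < 5 < 6 < 7 < 8 on the vertex set. Then K (dimension 2) consists of the simplices:

  0-simplices (9): [0], [1], [2], [3], [4], [5], [6], [7], [8]
  1-simplices (27): (27 of them)
  2-simplices (18): [0,2,4], [0,2,5], [0,3,4], [0,3,7], [0,5,8], [0,7,8], [1,2,4], [1,2,7], [1,3,5], [1,3,7], [1,4,6], [1,5,6], [2,5,6], [2,6,7], [3,4,8], [3,5,8], [4,6,8], [6,7,8]

giving chain groups C_0 ≅ Z^9, C_1 ≅ Z^27, C_2 ≅ Z^18.

Boundary ∂_1: C_1 → C_0 maps an edge to its endpoints' difference, ∂[p,q] = q − p.
The resulting 9×27 matrix has rank 8, and its Smith normal form has invariant factors (1,1,1,1,1,1,1,1).

∂_2: C_2 → C_1 acts by ∂[p,q,r] = [q,r] − [p,r] + [p,q]. For instance
  ∂[1,4,6] = [4,6] − [1,6] + [1,4],
  ∂[4,6,8] = [6,8] − [4,8] + [4,6].
The resulting 27×18 matrix has rank 18, and its Smith normal form has invariant factors (1,1,1,1,1,1,1,1,1,1,1,1,1,1,1,1,1,2).

From H_k ≅ ker(∂_k) / im(∂_{k+1}) we obtain:

  H_0: rank C_0 − rank ∂_1 = 9 − 8 = 1, and the invariant factors of ∂_1 are all 1, so H_0 ≅ Z.
  H_1: rank ker ∂_1 − rank ∂_2 = (27 − 8) − 18 = 1, and ∂_2 has invariant factor 2 > 1, so H_1 ≅ Z ⊕ Z/2.
  H_2: rank ker ∂_2 − rank ∂_3 = (18 − 18) − 0 = 0, and there is no ∂_3, so H_2 ≅ 0.

(K is a triangulation of the Klein bottle.)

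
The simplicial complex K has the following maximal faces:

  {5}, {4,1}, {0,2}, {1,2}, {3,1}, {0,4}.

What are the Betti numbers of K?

Fix the vertex order 0 < 1 < 2 < 3 < 4 < 5 and write every simplex with vertices in increasing order. Then dim K = 1 and the simplices of K are:

  0-simplices (6): [0], [1], [2], [3], [4], [5]
  1-simplices (5): [0,2], [0,4], [1,2], [1,3], [1,4]

Hence C_0 ≅ Z^6, C_1 ≅ Z^5.

∂_1: C_1 → C_0 sends each edge [p,q] (with p < q) to q − p. For instance
  ∂[0,2] = [2] − [0].
The resulting 6×5 matrix has rank 4, and its Smith normal form has invariant factors (1,1,1,1).

From H_k ≅ ker(∂_k) / im(∂_{k+1}) we obtain:

  H_0: rank C_0 − rank ∂_1 = 6 − 4 = 2, and the invariant factors of ∂_1 are all 1, so H_0 = Z^2.
  H_1: rank ker ∂_1 − rank ∂_2 = (5 − 4) − 0 = 1, and there is no ∂_2, so H_1 = Z.

Hence the Betti numbers are b_0 = 2, b_1 = 1.

b_0 = 2, b_1 = 1.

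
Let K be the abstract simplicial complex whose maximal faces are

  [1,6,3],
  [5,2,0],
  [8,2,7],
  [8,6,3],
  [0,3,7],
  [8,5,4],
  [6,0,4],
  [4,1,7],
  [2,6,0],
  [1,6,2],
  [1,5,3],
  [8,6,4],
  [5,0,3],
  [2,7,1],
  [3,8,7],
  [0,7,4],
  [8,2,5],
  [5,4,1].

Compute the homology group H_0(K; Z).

H_0 = Z.

We work with the vertex ordering 0 < 1 < 2 < 3 < 4 < 5 < 6 < 7 < 8. The simplices of K, each written with vertices in increasing order, are:

  0-simplices (9): [0], [1], [2], [3], [4], [5], [6], [7], [8]
  1-simplices (27): (27 of them)
  2-simplices (18): [0,2,5], [0,2,6], [0,3,5], [0,3,7], [0,4,6], [0,4,7], [1,2,6], [1,2,7], [1,3,5], [1,3,6], [1,4,5], [1,4,7], [2,5,8], [2,7,8], [3,6,8], [3,7,8], [4,5,8], [4,6,8]

so the chain groups are C_0 ≅ Z^9, C_1 ≅ Z^27, C_2 ≅ Z^18.

Boundary ∂_1: C_1 → C_0 is given by ∂[p,q] = [q] − [p]. For instance
  ∂[1,3] = [3] − [1].
The resulting 9×27 matrix has rank 8, and its Smith normal form has invariant factors (1,1,1,1,1,1,1,1).

The boundary map ∂_2: C_2 → C_1 sends each 2-simplex [p,q,r] to [q,r] − [p,r] + [p,q]. For instance
  ∂[0,2,6] = [2,6] − [0,6] + [0,2],
  ∂[0,3,5] = [3,5] − [0,5] + [0,3].
As a 27×18 matrix over Z this has rank 17, with invariant factors (1,1,1,1,1,1,1,1,1,1,1,1,1,1,1,1,1).

Computing H_k = (kernel of ∂_k) / (image of ∂_{k+1}):

  H_0: rank C_0 − rank ∂_1 = 9 − 8 = 1, and the invariant factors of ∂_1 are all 1, so H_0 = Z.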